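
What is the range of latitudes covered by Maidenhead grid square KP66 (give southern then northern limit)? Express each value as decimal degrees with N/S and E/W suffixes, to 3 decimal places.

66.000° N, 67.000° N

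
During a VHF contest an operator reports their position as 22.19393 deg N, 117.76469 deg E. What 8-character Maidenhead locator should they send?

Shift to the Maidenhead origin (180°W, 90°S): lon 297.76469, lat 112.19393.
Field: 297.76469/20 → 14 → O, 112.19393/10 → 11 → L; chars OL.
Square: 17.76469/2 → 8, 2.19393/1 → 2; chars 82.
Subsquare: 1.76469/0.0833333 → 21 → v, 0.19393/0.0416667 → 4 → e; chars ve.
Extended square: 0.01469/0.00833333 → 1, 0.02726/0.00416667 → 6; chars 16.

OL82ve16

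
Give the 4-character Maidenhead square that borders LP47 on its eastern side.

Longitude square 4; +1 → 5.
The latitude characters are unchanged.

LP57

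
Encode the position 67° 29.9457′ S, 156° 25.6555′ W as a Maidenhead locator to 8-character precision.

BC12sm80

Shift to the Maidenhead origin (180°W, 90°S): lon 23.57241, lat 22.50091.
Field: lon ⌊23.57241/20⌋ = 1 → B; lat ⌊22.50091/10⌋ = 2 → C.
Square: lon ⌊3.57241/2⌋ = 1; lat ⌊2.50091/1⌋ = 2.
Subsquare: lon ⌊1.57241/0.0833333⌋ = 18 → s; lat ⌊0.50091/0.0416667⌋ = 12 → m.
Extended square: lon ⌊0.07241/0.00833333⌋ = 8; lat ⌊0.00091/0.00416667⌋ = 0.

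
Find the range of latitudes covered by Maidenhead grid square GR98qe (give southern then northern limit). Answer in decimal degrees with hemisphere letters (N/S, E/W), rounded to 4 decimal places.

88.1667° N, 88.2083° N

Field G=6, R=17: +6·20° lon, +17·10° lat → SW at lon -60°, lat 80°.
Square 9, 8: +9·2° lon, +8·1° lat → SW at lon -42°, lat 88°.
Subsquare q=16, e=4: +16·0.0833333° lon, +4·0.0416667° lat → SW at lon -40.6667°, lat 88.1667°.
Cell spans 0.0833333° lon × 0.0416667° lat.
south 88.1667° N, north 88.2083° N.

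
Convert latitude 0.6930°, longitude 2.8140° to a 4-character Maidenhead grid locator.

Add 180° to longitude and 90° to latitude: 182.81, 90.69.
Field (20°×10°, letters A–R): lon ⌊182.81/20⌋ = 9 → J; lat ⌊90.69/10⌋ = 9 → J.
Square (2°×1°, digits 0–9): lon ⌊2.81/2⌋ = 1; lat ⌊0.69/1⌋ = 0.

JJ10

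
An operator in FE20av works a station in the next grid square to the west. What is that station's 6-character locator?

Longitude subsquare a = 0; −1 → -1, wraps to 23 = x, carry into square.
Longitude square 2; −1 → 1.
The latitude characters are unchanged.

FE10xv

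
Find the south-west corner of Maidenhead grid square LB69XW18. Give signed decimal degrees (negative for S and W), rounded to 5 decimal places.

Field L=11, B=1: +11·20° lon, +1·10° lat → SW at lon 40°, lat -80°.
Square 6, 9: +6·2° lon, +9·1° lat → SW at lon 52°, lat -71°.
Subsquare x=23, w=22: +23·0.0833333° lon, +22·0.0416667° lat → SW at lon 53.9167°, lat -70.0833°.
Extended square 1, 8: +1·0.00833333° lon, +8·0.00416667° lat → SW at lon 53.925°, lat -70.05°.
latitude -70.05000, longitude 53.92500.

-70.05000, 53.92500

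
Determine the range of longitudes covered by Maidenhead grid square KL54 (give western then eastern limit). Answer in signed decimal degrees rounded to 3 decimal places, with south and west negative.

Field K=10, L=11: +10·20° lon, +11·10° lat → SW at lon 20°, lat 20°.
Square 5, 4: +5·2° lon, +4·1° lat → SW at lon 30°, lat 24°.
Cell spans 2° lon × 1° lat.
west 30.000, east 32.000.

30.000, 32.000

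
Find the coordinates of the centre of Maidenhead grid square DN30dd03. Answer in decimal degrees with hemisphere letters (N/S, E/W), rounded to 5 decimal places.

40.13958° N, 113.74583° W

Field D=3, N=13: +3·20° lon, +13·10° lat → SW at lon -120°, lat 40°.
Square 3, 0: +3·2° lon, +0·1° lat → SW at lon -114°, lat 40°.
Subsquare d=3, d=3: +3·0.0833333° lon, +3·0.0416667° lat → SW at lon -113.75°, lat 40.125°.
Extended square 0, 3: +0·0.00833333° lon, +3·0.00416667° lat → SW at lon -113.75°, lat 40.1375°.
Cell spans 0.00833333° lon × 0.00416667° lat. Centre is SW corner plus half of each.
latitude 40.13958° N, longitude 113.74583° W.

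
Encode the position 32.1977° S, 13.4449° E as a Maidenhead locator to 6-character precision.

JF67rt

Shift to the Maidenhead origin (180°W, 90°S): lon 193.4449, lat 57.8023.
Field: lon ⌊193.4449/20⌋ = 9 → J; lat ⌊57.8023/10⌋ = 5 → F.
Square: lon ⌊13.4449/2⌋ = 6; lat ⌊7.8023/1⌋ = 7.
Subsquare: lon ⌊1.4449/0.0833333⌋ = 17 → r; lat ⌊0.8023/0.0416667⌋ = 19 → t.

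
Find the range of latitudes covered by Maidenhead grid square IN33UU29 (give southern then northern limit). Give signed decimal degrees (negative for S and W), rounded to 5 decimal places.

Field I=8, N=13: +8·20° lon, +13·10° lat → SW at lon -20°, lat 40°.
Square 3, 3: +3·2° lon, +3·1° lat → SW at lon -14°, lat 43°.
Subsquare u=20, u=20: +20·0.0833333° lon, +20·0.0416667° lat → SW at lon -12.3333°, lat 43.8333°.
Extended square 2, 9: +2·0.00833333° lon, +9·0.00416667° lat → SW at lon -12.3167°, lat 43.8708°.
Cell spans 0.00833333° lon × 0.00416667° lat.
south 43.87083, north 43.87500.

43.87083, 43.87500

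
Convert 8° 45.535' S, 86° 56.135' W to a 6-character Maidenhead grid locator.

EI61mf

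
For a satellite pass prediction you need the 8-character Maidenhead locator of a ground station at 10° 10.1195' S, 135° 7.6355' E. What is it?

PH79nt59

Add 180° to longitude and 90° to latitude: 315.12726, 79.83134.
Field: lon ⌊315.12726/20⌋ = 15 → P; lat ⌊79.83134/10⌋ = 7 → H.
Square: lon ⌊15.12726/2⌋ = 7; lat ⌊9.83134/1⌋ = 9.
Subsquare: lon ⌊1.12726/0.0833333⌋ = 13 → n; lat ⌊0.83134/0.0416667⌋ = 19 → t.
Extended square: lon ⌊0.04392/0.00833333⌋ = 5; lat ⌊0.03968/0.00416667⌋ = 9.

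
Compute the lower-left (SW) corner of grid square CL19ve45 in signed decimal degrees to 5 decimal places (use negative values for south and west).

29.18750, -136.21667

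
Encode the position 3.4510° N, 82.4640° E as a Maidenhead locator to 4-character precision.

NJ13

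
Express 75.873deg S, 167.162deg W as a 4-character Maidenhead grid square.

AB64

Shift to the Maidenhead origin (180°W, 90°S): lon 12.84, lat 14.13.
Field (20°×10°, letters A–R): 12.84/20 → 0 → A, 14.13/10 → 1 → B; chars AB.
Square (2°×1°, digits 0–9): 12.84/2 → 6, 4.13/1 → 4; chars 64.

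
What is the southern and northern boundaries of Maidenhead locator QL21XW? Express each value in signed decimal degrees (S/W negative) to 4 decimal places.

21.9167, 21.9583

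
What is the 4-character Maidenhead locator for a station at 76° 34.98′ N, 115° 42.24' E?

Add 180° to longitude and 90° to latitude: 295.70, 166.58.
Field: 295.70/20 → 14 → O, 166.58/10 → 16 → Q; chars OQ.
Square: 15.70/2 → 7, 6.58/1 → 6; chars 76.

OQ76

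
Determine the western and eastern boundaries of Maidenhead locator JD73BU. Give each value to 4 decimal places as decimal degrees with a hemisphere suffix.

Field J=9, D=3: +9·20° lon, +3·10° lat → SW at lon 0°, lat -60°.
Square 7, 3: +7·2° lon, +3·1° lat → SW at lon 14°, lat -57°.
Subsquare b=1, u=20: +1·0.0833333° lon, +20·0.0416667° lat → SW at lon 14.0833°, lat -56.1667°.
Cell spans 0.0833333° lon × 0.0416667° lat.
west 14.0833° E, east 14.1667° E.

14.0833° E, 14.1667° E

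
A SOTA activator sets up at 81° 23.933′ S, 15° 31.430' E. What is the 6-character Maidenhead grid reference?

JA78so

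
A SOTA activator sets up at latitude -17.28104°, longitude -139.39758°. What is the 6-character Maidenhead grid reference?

CH02hr

Shift to the Maidenhead origin (180°W, 90°S): lon 40.6024, lat 72.7190.
Field: lon ⌊40.6024/20⌋ = 2 → C; lat ⌊72.7190/10⌋ = 7 → H.
Square: lon ⌊0.6024/2⌋ = 0; lat ⌊2.7190/1⌋ = 2.
Subsquare: lon ⌊0.6024/0.0833333⌋ = 7 → h; lat ⌊0.7190/0.0416667⌋ = 17 → r.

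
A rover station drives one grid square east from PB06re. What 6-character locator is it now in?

PB06se

Longitude subsquare r = 17; +1 → 18 = s.
The latitude characters are unchanged.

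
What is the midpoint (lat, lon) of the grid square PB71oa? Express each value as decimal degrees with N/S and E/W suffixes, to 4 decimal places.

78.9792° S, 135.2083° E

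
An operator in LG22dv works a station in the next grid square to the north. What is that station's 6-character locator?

LG22dw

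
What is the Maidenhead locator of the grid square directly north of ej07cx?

Latitude subsquare x = 23; +1 → 24, wraps to 0 = a, carry into square.
Latitude square 7; +1 → 8.
The longitude characters are unchanged.

EJ08ca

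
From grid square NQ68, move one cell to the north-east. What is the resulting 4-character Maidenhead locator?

NQ79

Longitude square 6; +1 → 7.
Latitude square 8; +1 → 9.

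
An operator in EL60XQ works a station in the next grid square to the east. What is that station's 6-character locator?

EL70aq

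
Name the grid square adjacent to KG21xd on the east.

Longitude subsquare x = 23; +1 → 24, wraps to 0 = a, carry into square.
Longitude square 2; +1 → 3.
The latitude characters are unchanged.

KG31ad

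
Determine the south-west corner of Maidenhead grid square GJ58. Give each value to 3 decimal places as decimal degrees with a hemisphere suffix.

Field G=6, J=9: +6·20° lon, +9·10° lat → SW at lon -60°, lat 0°.
Square 5, 8: +5·2° lon, +8·1° lat → SW at lon -50°, lat 8°.
latitude 8.000° N, longitude 50.000° W.

8.000° N, 50.000° W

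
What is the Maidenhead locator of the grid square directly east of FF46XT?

FF56at

Longitude subsquare x = 23; +1 → 24, wraps to 0 = a, carry into square.
Longitude square 4; +1 → 5.
The latitude characters are unchanged.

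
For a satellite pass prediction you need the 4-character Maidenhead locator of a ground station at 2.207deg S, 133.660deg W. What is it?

Offset from 180°W / 90°S: lon 46.34°, lat 87.79°.
Field (20°×10°, letters A–R): 46.34/20 → 2 → C, 87.79/10 → 8 → I; chars CI.
Square (2°×1°, digits 0–9): 6.34/2 → 3, 7.79/1 → 7; chars 37.

CI37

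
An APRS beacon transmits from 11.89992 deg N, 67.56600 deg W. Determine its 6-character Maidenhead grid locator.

Add 180° to longitude and 90° to latitude: 112.4340, 101.8999.
Field (20°×10°, letters A–R): lon ⌊112.4340/20⌋ = 5 → F; lat ⌊101.8999/10⌋ = 10 → K.
Square (2°×1°, digits 0–9): lon ⌊12.4340/2⌋ = 6; lat ⌊1.8999/1⌋ = 1.
Subsquare (5′×2.5′, letters a–x): lon ⌊0.4340/0.0833333⌋ = 5 → f; lat ⌊0.8999/0.0416667⌋ = 21 → v.

FK61fv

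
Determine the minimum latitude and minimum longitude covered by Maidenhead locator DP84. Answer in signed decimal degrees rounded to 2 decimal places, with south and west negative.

64.00, -104.00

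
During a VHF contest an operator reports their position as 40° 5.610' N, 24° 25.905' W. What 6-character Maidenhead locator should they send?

HN70sc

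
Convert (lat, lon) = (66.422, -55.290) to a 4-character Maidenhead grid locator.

Shift to the Maidenhead origin (180°W, 90°S): lon 124.71, lat 156.42.
Field: 124.71/20 → 6 → G, 156.42/10 → 15 → P; chars GP.
Square: 4.71/2 → 2, 6.42/1 → 6; chars 26.

GP26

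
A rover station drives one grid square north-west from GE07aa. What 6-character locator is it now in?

FE97xb

Longitude subsquare a = 0; −1 → -1, wraps to 23 = x, carry into square.
Longitude square 0; −1 → -1, wraps to 9, carry into field.
Longitude field G = 6; −1 → 5 = F.
Latitude subsquare a = 0; +1 → 1 = b.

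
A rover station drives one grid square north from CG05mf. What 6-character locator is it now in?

CG05mg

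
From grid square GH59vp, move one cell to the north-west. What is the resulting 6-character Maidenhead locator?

Longitude subsquare v = 21; −1 → 20 = u.
Latitude subsquare p = 15; +1 → 16 = q.

GH59uq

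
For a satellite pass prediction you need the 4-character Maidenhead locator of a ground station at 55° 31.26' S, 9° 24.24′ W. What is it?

Offset from 180°W / 90°S: lon 170.60°, lat 34.48°.
Field: lon ⌊170.60/20⌋ = 8 → I; lat ⌊34.48/10⌋ = 3 → D.
Square: lon ⌊10.60/2⌋ = 5; lat ⌊4.48/1⌋ = 4.

ID54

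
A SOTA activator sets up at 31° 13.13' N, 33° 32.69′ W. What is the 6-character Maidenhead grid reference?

HM31ff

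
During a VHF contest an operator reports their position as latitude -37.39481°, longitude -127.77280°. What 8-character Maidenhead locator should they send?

CF62co75

Add 180° to longitude and 90° to latitude: 52.22720, 52.60519.
Field: 52.22720/20 → 2 → C, 52.60519/10 → 5 → F; chars CF.
Square: 12.22720/2 → 6, 2.60519/1 → 2; chars 62.
Subsquare: 0.22720/0.0833333 → 2 → c, 0.60519/0.0416667 → 14 → o; chars co.
Extended square: 0.06053/0.00833333 → 7, 0.02186/0.00416667 → 5; chars 75.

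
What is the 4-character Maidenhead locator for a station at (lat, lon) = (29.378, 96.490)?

NL89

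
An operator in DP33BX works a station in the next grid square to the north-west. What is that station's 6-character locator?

Longitude subsquare b = 1; −1 → 0 = a.
Latitude subsquare x = 23; +1 → 24, wraps to 0 = a, carry into square.
Latitude square 3; +1 → 4.

DP34aa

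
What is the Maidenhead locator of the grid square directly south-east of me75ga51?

ME75ga60

Longitude extended square 5; +1 → 6.
Latitude extended square 1; −1 → 0.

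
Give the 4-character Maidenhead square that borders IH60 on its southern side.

IG69

Latitude square 0; −1 → -1, wraps to 9, carry into field.
Latitude field H = 7; −1 → 6 = G.
The longitude characters are unchanged.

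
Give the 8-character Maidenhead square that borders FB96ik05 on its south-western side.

Longitude extended square 0; −1 → -1, wraps to 9, carry into subsquare.
Longitude subsquare i = 8; −1 → 7 = h.
Latitude extended square 5; −1 → 4.

FB96hk94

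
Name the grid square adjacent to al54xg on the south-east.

AL64af

Longitude subsquare x = 23; +1 → 24, wraps to 0 = a, carry into square.
Longitude square 5; +1 → 6.
Latitude subsquare g = 6; −1 → 5 = f.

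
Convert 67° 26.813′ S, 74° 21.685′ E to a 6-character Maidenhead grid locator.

MC72en

Shift to the Maidenhead origin (180°W, 90°S): lon 254.3614, lat 22.5531.
Field (20°×10°, letters A–R): 254.3614/20 → 12 → M, 22.5531/10 → 2 → C; chars MC.
Square (2°×1°, digits 0–9): 14.3614/2 → 7, 2.5531/1 → 2; chars 72.
Subsquare (5′×2.5′, letters a–x): 0.3614/0.0833333 → 4 → e, 0.5531/0.0416667 → 13 → n; chars en.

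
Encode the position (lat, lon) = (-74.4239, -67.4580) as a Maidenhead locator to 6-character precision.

FB65gn

Add 180° to longitude and 90° to latitude: 112.5420, 15.5761.
Field: 112.5420/20 → 5 → F, 15.5761/10 → 1 → B; chars FB.
Square: 12.5420/2 → 6, 5.5761/1 → 5; chars 65.
Subsquare: 0.5420/0.0833333 → 6 → g, 0.5761/0.0416667 → 13 → n; chars gn.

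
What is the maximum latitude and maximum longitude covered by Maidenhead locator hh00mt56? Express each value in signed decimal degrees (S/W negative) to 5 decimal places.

-19.17917, -38.95000

Field H=7, H=7: +7·20° lon, +7·10° lat → SW at lon -40°, lat -20°.
Square 0, 0: +0·2° lon, +0·1° lat → SW at lon -40°, lat -20°.
Subsquare m=12, t=19: +12·0.0833333° lon, +19·0.0416667° lat → SW at lon -39°, lat -19.2083°.
Extended square 5, 6: +5·0.00833333° lon, +6·0.00416667° lat → SW at lon -38.9583°, lat -19.1833°.
Cell spans 0.00833333° lon × 0.00416667° lat. NE corner is SW corner plus one full cell.
latitude -19.17917, longitude -38.95000.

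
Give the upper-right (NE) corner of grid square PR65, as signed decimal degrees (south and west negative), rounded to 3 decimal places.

86.000, 134.000

Field P=15, R=17: +15·20° lon, +17·10° lat → SW at lon 120°, lat 80°.
Square 6, 5: +6·2° lon, +5·1° lat → SW at lon 132°, lat 85°.
Cell spans 2° lon × 1° lat. NE corner is SW corner plus one full cell.
latitude 86.000, longitude 134.000.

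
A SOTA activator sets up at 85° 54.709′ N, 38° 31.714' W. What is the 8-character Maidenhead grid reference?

HR05rv68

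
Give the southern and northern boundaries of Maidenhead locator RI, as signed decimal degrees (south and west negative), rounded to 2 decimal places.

Field R=17, I=8: +17·20° lon, +8·10° lat → SW at lon 160°, lat -10°.
Cell spans 20° lon × 10° lat.
south -10.00, north 0.00.

-10.00, 0.00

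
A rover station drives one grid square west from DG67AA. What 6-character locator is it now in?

DG57xa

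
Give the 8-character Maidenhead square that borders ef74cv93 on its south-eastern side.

Longitude extended square 9; +1 → 10, wraps to 0, carry into subsquare.
Longitude subsquare c = 2; +1 → 3 = d.
Latitude extended square 3; −1 → 2.

EF74dv02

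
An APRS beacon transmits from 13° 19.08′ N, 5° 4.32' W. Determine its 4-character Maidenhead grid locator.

IK73

Offset from 180°W / 90°S: lon 174.93°, lat 103.32°.
Field: 174.93/20 → 8 → I, 103.32/10 → 10 → K; chars IK.
Square: 14.93/2 → 7, 3.32/1 → 3; chars 73.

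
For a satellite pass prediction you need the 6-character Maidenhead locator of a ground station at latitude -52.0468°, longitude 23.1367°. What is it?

KD17nw

Add 180° to longitude and 90° to latitude: 203.1367, 37.9532.
Field (20°×10°, letters A–R): lon ⌊203.1367/20⌋ = 10 → K; lat ⌊37.9532/10⌋ = 3 → D.
Square (2°×1°, digits 0–9): lon ⌊3.1367/2⌋ = 1; lat ⌊7.9532/1⌋ = 7.
Subsquare (5′×2.5′, letters a–x): lon ⌊1.1367/0.0833333⌋ = 13 → n; lat ⌊0.9532/0.0416667⌋ = 22 → w.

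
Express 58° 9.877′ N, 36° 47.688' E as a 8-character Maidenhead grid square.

KO88jd59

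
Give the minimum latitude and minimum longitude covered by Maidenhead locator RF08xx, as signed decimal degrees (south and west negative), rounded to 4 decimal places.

Field R=17, F=5: +17·20° lon, +5·10° lat → SW at lon 160°, lat -40°.
Square 0, 8: +0·2° lon, +8·1° lat → SW at lon 160°, lat -32°.
Subsquare x=23, x=23: +23·0.0833333° lon, +23·0.0416667° lat → SW at lon 161.917°, lat -31.0417°.
latitude -31.0417, longitude 161.9167.

-31.0417, 161.9167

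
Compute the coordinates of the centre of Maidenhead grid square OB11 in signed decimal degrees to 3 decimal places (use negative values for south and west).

-78.500, 103.000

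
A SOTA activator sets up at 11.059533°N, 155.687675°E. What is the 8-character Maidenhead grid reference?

QK71ub24

Offset from 180°W / 90°S: lon 335.68768°, lat 101.05953°.
Field: lon ⌊335.68768/20⌋ = 16 → Q; lat ⌊101.05953/10⌋ = 10 → K.
Square: lon ⌊15.68768/2⌋ = 7; lat ⌊1.05953/1⌋ = 1.
Subsquare: lon ⌊1.68768/0.0833333⌋ = 20 → u; lat ⌊0.05953/0.0416667⌋ = 1 → b.
Extended square: lon ⌊0.02101/0.00833333⌋ = 2; lat ⌊0.01787/0.00416667⌋ = 4.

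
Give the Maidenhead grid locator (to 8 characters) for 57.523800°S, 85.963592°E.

ND22xl54

Shift to the Maidenhead origin (180°W, 90°S): lon 265.96359, lat 32.47620.
Field: 265.96359/20 → 13 → N, 32.47620/10 → 3 → D; chars ND.
Square: 5.96359/2 → 2, 2.47620/1 → 2; chars 22.
Subsquare: 1.96359/0.0833333 → 23 → x, 0.47620/0.0416667 → 11 → l; chars xl.
Extended square: 0.04693/0.00833333 → 5, 0.01787/0.00416667 → 4; chars 54.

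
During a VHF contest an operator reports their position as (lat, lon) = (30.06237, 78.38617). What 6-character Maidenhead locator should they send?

MM90eb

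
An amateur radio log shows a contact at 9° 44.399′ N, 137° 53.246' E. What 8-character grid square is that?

PJ89wr67

Offset from 180°W / 90°S: lon 317.88743°, lat 99.73998°.
Field: lon ⌊317.88743/20⌋ = 15 → P; lat ⌊99.73998/10⌋ = 9 → J.
Square: lon ⌊17.88743/2⌋ = 8; lat ⌊9.73998/1⌋ = 9.
Subsquare: lon ⌊1.88743/0.0833333⌋ = 22 → w; lat ⌊0.73998/0.0416667⌋ = 17 → r.
Extended square: lon ⌊0.05410/0.00833333⌋ = 6; lat ⌊0.03165/0.00416667⌋ = 7.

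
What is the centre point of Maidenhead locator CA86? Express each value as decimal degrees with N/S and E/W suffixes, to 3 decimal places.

83.500° S, 123.000° W

Field C=2, A=0: +2·20° lon, +0·10° lat → SW at lon -140°, lat -90°.
Square 8, 6: +8·2° lon, +6·1° lat → SW at lon -124°, lat -84°.
Cell spans 2° lon × 1° lat. Centre is SW corner plus half of each.
latitude 83.500° S, longitude 123.000° W.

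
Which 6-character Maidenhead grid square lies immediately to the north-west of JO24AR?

Longitude subsquare a = 0; −1 → -1, wraps to 23 = x, carry into square.
Longitude square 2; −1 → 1.
Latitude subsquare r = 17; +1 → 18 = s.

JO14xs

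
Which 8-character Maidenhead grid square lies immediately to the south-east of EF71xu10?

EF71xt29

Longitude extended square 1; +1 → 2.
Latitude extended square 0; −1 → -1, wraps to 9, carry into subsquare.
Latitude subsquare u = 20; −1 → 19 = t.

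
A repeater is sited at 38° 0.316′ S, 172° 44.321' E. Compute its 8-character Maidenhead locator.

RF61ix88

Offset from 180°W / 90°S: lon 352.73868°, lat 51.99473°.
Field (20°×10°, letters A–R): lon ⌊352.73868/20⌋ = 17 → R; lat ⌊51.99473/10⌋ = 5 → F.
Square (2°×1°, digits 0–9): lon ⌊12.73868/2⌋ = 6; lat ⌊1.99473/1⌋ = 1.
Subsquare (5′×2.5′, letters a–x): lon ⌊0.73868/0.0833333⌋ = 8 → i; lat ⌊0.99473/0.0416667⌋ = 23 → x.
Extended square (30″×15″, digits 0–9): lon ⌊0.07202/0.00833333⌋ = 8; lat ⌊0.03640/0.00416667⌋ = 8.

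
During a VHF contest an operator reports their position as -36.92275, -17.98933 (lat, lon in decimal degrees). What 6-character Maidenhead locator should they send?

IF13ab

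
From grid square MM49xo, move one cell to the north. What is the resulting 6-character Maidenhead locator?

MM49xp

Latitude subsquare o = 14; +1 → 15 = p.
The longitude characters are unchanged.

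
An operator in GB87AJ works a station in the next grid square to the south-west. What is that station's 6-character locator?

Longitude subsquare a = 0; −1 → -1, wraps to 23 = x, carry into square.
Longitude square 8; −1 → 7.
Latitude subsquare j = 9; −1 → 8 = i.

GB77xi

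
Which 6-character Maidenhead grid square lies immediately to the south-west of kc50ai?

KC40xh

Longitude subsquare a = 0; −1 → -1, wraps to 23 = x, carry into square.
Longitude square 5; −1 → 4.
Latitude subsquare i = 8; −1 → 7 = h.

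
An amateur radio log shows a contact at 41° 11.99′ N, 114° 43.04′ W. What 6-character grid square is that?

DN21pe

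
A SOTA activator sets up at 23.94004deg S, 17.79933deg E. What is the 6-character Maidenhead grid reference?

JG86vb

Shift to the Maidenhead origin (180°W, 90°S): lon 197.7993, lat 66.0600.
Field: lon ⌊197.7993/20⌋ = 9 → J; lat ⌊66.0600/10⌋ = 6 → G.
Square: lon ⌊17.7993/2⌋ = 8; lat ⌊6.0600/1⌋ = 6.
Subsquare: lon ⌊1.7993/0.0833333⌋ = 21 → v; lat ⌊0.0600/0.0416667⌋ = 1 → b.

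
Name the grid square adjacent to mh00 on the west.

LH90

Longitude square 0; −1 → -1, wraps to 9, carry into field.
Longitude field M = 12; −1 → 11 = L.
The latitude characters are unchanged.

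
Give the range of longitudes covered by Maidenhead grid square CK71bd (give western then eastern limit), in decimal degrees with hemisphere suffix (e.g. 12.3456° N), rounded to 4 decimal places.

125.9167° W, 125.8333° W

Field C=2, K=10: +2·20° lon, +10·10° lat → SW at lon -140°, lat 10°.
Square 7, 1: +7·2° lon, +1·1° lat → SW at lon -126°, lat 11°.
Subsquare b=1, d=3: +1·0.0833333° lon, +3·0.0416667° lat → SW at lon -125.917°, lat 11.125°.
Cell spans 0.0833333° lon × 0.0416667° lat.
west 125.9167° W, east 125.8333° W.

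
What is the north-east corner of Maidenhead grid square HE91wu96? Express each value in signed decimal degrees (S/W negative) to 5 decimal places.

-48.13750, -20.08333

Field H=7, E=4: +7·20° lon, +4·10° lat → SW at lon -40°, lat -50°.
Square 9, 1: +9·2° lon, +1·1° lat → SW at lon -22°, lat -49°.
Subsquare w=22, u=20: +22·0.0833333° lon, +20·0.0416667° lat → SW at lon -20.1667°, lat -48.1667°.
Extended square 9, 6: +9·0.00833333° lon, +6·0.00416667° lat → SW at lon -20.0917°, lat -48.1417°.
Cell spans 0.00833333° lon × 0.00416667° lat. NE corner is SW corner plus one full cell.
latitude -48.13750, longitude -20.08333.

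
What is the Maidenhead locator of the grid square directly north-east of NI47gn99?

Longitude extended square 9; +1 → 10, wraps to 0, carry into subsquare.
Longitude subsquare g = 6; +1 → 7 = h.
Latitude extended square 9; +1 → 10, wraps to 0, carry into subsquare.
Latitude subsquare n = 13; +1 → 14 = o.

NI47ho00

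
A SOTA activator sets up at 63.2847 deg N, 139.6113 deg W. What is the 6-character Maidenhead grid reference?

Shift to the Maidenhead origin (180°W, 90°S): lon 40.3887, lat 153.2847.
Field (20°×10°, letters A–R): lon ⌊40.3887/20⌋ = 2 → C; lat ⌊153.2847/10⌋ = 15 → P.
Square (2°×1°, digits 0–9): lon ⌊0.3887/2⌋ = 0; lat ⌊3.2847/1⌋ = 3.
Subsquare (5′×2.5′, letters a–x): lon ⌊0.3887/0.0833333⌋ = 4 → e; lat ⌊0.2847/0.0416667⌋ = 6 → g.

CP03eg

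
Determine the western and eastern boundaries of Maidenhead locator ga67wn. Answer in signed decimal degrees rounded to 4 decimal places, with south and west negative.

-46.1667, -46.0833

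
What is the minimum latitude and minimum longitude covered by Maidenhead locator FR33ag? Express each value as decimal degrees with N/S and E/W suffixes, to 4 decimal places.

83.2500° N, 74.0000° W

Field F=5, R=17: +5·20° lon, +17·10° lat → SW at lon -80°, lat 80°.
Square 3, 3: +3·2° lon, +3·1° lat → SW at lon -74°, lat 83°.
Subsquare a=0, g=6: +0·0.0833333° lon, +6·0.0416667° lat → SW at lon -74°, lat 83.25°.
latitude 83.2500° N, longitude 74.0000° W.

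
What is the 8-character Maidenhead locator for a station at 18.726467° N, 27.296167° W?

Offset from 180°W / 90°S: lon 152.70383°, lat 108.72647°.
Field: 152.70383/20 → 7 → H, 108.72647/10 → 10 → K; chars HK.
Square: 12.70383/2 → 6, 8.72647/1 → 8; chars 68.
Subsquare: 0.70383/0.0833333 → 8 → i, 0.72647/0.0416667 → 17 → r; chars ir.
Extended square: 0.03717/0.00833333 → 4, 0.01813/0.00416667 → 4; chars 44.

HK68ir44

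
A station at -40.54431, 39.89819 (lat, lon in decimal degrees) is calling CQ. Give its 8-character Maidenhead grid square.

Add 180° to longitude and 90° to latitude: 219.89819, 49.45569.
Field (20°×10°, letters A–R): 219.89819/20 → 10 → K, 49.45569/10 → 4 → E; chars KE.
Square (2°×1°, digits 0–9): 19.89819/2 → 9, 9.45569/1 → 9; chars 99.
Subsquare (5′×2.5′, letters a–x): 1.89819/0.0833333 → 22 → w, 0.45569/0.0416667 → 10 → k; chars wk.
Extended square (30″×15″, digits 0–9): 0.06486/0.00833333 → 7, 0.03902/0.00416667 → 9; chars 79.

KE99wk79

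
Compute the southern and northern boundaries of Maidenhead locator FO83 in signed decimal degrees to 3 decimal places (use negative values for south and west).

53.000, 54.000

Field F=5, O=14: +5·20° lon, +14·10° lat → SW at lon -80°, lat 50°.
Square 8, 3: +8·2° lon, +3·1° lat → SW at lon -64°, lat 53°.
Cell spans 2° lon × 1° lat.
south 53.000, north 54.000.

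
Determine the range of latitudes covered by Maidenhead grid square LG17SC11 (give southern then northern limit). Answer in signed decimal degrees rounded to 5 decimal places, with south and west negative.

-22.91250, -22.90833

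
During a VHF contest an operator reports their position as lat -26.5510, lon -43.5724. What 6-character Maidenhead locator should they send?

Offset from 180°W / 90°S: lon 136.4276°, lat 63.4490°.
Field: 136.4276/20 → 6 → G, 63.4490/10 → 6 → G; chars GG.
Square: 16.4276/2 → 8, 3.4490/1 → 3; chars 83.
Subsquare: 0.4276/0.0833333 → 5 → f, 0.4490/0.0416667 → 10 → k; chars fk.

GG83fk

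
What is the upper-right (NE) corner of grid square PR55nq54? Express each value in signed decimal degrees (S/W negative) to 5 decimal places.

85.68750, 131.13333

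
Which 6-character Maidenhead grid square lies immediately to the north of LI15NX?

Latitude subsquare x = 23; +1 → 24, wraps to 0 = a, carry into square.
Latitude square 5; +1 → 6.
The longitude characters are unchanged.

LI16na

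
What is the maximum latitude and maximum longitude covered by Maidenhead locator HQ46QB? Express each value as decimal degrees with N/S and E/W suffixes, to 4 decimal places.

Field H=7, Q=16: +7·20° lon, +16·10° lat → SW at lon -40°, lat 70°.
Square 4, 6: +4·2° lon, +6·1° lat → SW at lon -32°, lat 76°.
Subsquare q=16, b=1: +16·0.0833333° lon, +1·0.0416667° lat → SW at lon -30.6667°, lat 76.0417°.
Cell spans 0.0833333° lon × 0.0416667° lat. NE corner is SW corner plus one full cell.
latitude 76.0833° N, longitude 30.5833° W.

76.0833° N, 30.5833° W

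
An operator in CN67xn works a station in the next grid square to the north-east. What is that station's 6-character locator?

CN77ao

Longitude subsquare x = 23; +1 → 24, wraps to 0 = a, carry into square.
Longitude square 6; +1 → 7.
Latitude subsquare n = 13; +1 → 14 = o.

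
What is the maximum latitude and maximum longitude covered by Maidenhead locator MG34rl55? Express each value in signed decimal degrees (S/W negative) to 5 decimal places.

Field M=12, G=6: +12·20° lon, +6·10° lat → SW at lon 60°, lat -30°.
Square 3, 4: +3·2° lon, +4·1° lat → SW at lon 66°, lat -26°.
Subsquare r=17, l=11: +17·0.0833333° lon, +11·0.0416667° lat → SW at lon 67.4167°, lat -25.5417°.
Extended square 5, 5: +5·0.00833333° lon, +5·0.00416667° lat → SW at lon 67.4583°, lat -25.5208°.
Cell spans 0.00833333° lon × 0.00416667° lat. NE corner is SW corner plus one full cell.
latitude -25.51667, longitude 67.46667.

-25.51667, 67.46667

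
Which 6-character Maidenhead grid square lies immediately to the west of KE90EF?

Longitude subsquare e = 4; −1 → 3 = d.
The latitude characters are unchanged.

KE90df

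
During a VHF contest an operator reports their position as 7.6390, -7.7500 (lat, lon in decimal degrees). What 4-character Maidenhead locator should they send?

Shift to the Maidenhead origin (180°W, 90°S): lon 172.25, lat 97.64.
Field: lon ⌊172.25/20⌋ = 8 → I; lat ⌊97.64/10⌋ = 9 → J.
Square: lon ⌊12.25/2⌋ = 6; lat ⌊7.64/1⌋ = 7.

IJ67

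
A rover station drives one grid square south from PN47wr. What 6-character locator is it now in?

Latitude subsquare r = 17; −1 → 16 = q.
The longitude characters are unchanged.

PN47wq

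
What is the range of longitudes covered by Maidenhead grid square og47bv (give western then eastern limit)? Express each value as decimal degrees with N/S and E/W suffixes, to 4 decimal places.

108.0833° E, 108.1667° E

Field O=14, G=6: +14·20° lon, +6·10° lat → SW at lon 100°, lat -30°.
Square 4, 7: +4·2° lon, +7·1° lat → SW at lon 108°, lat -23°.
Subsquare b=1, v=21: +1·0.0833333° lon, +21·0.0416667° lat → SW at lon 108.083°, lat -22.125°.
Cell spans 0.0833333° lon × 0.0416667° lat.
west 108.0833° E, east 108.1667° E.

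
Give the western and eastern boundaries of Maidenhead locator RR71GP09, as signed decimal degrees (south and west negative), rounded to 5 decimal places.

Field R=17, R=17: +17·20° lon, +17·10° lat → SW at lon 160°, lat 80°.
Square 7, 1: +7·2° lon, +1·1° lat → SW at lon 174°, lat 81°.
Subsquare g=6, p=15: +6·0.0833333° lon, +15·0.0416667° lat → SW at lon 174.5°, lat 81.625°.
Extended square 0, 9: +0·0.00833333° lon, +9·0.00416667° lat → SW at lon 174.5°, lat 81.6625°.
Cell spans 0.00833333° lon × 0.00416667° lat.
west 174.50000, east 174.50833.

174.50000, 174.50833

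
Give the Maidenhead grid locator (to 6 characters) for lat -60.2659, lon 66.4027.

MC39er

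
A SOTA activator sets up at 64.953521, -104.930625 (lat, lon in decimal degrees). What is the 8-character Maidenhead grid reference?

Add 180° to longitude and 90° to latitude: 75.06937, 154.95352.
Field: 75.06937/20 → 3 → D, 154.95352/10 → 15 → P; chars DP.
Square: 15.06937/2 → 7, 4.95352/1 → 4; chars 74.
Subsquare: 1.06937/0.0833333 → 12 → m, 0.95352/0.0416667 → 22 → w; chars mw.
Extended square: 0.06937/0.00833333 → 8, 0.03685/0.00416667 → 8; chars 88.

DP74mw88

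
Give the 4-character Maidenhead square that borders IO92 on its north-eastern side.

JO03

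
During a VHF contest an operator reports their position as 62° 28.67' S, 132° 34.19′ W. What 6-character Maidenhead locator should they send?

CC37rm

Offset from 180°W / 90°S: lon 47.4302°, lat 27.5222°.
Field: lon ⌊47.4302/20⌋ = 2 → C; lat ⌊27.5222/10⌋ = 2 → C.
Square: lon ⌊7.4302/2⌋ = 3; lat ⌊7.5222/1⌋ = 7.
Subsquare: lon ⌊1.4302/0.0833333⌋ = 17 → r; lat ⌊0.5222/0.0416667⌋ = 12 → m.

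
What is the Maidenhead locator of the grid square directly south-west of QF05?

PF94

Longitude square 0; −1 → -1, wraps to 9, carry into field.
Longitude field Q = 16; −1 → 15 = P.
Latitude square 5; −1 → 4.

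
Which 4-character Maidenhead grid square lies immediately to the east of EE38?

EE48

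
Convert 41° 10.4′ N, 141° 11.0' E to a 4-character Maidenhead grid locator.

QN01

Offset from 180°W / 90°S: lon 321.18°, lat 131.17°.
Field: 321.18/20 → 16 → Q, 131.17/10 → 13 → N; chars QN.
Square: 1.18/2 → 0, 1.17/1 → 1; chars 01.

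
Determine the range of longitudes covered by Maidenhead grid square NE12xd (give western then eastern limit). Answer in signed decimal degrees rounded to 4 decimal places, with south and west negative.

Field N=13, E=4: +13·20° lon, +4·10° lat → SW at lon 80°, lat -50°.
Square 1, 2: +1·2° lon, +2·1° lat → SW at lon 82°, lat -48°.
Subsquare x=23, d=3: +23·0.0833333° lon, +3·0.0416667° lat → SW at lon 83.9167°, lat -47.875°.
Cell spans 0.0833333° lon × 0.0416667° lat.
west 83.9167, east 84.0000.

83.9167, 84.0000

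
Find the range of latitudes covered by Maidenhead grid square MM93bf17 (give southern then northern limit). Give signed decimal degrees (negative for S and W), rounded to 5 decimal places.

33.23750, 33.24167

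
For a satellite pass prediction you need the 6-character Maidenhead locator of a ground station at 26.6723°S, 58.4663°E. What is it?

LG93fh

Offset from 180°W / 90°S: lon 238.4663°, lat 63.3277°.
Field (20°×10°, letters A–R): 238.4663/20 → 11 → L, 63.3277/10 → 6 → G; chars LG.
Square (2°×1°, digits 0–9): 18.4663/2 → 9, 3.3277/1 → 3; chars 93.
Subsquare (5′×2.5′, letters a–x): 0.4663/0.0833333 → 5 → f, 0.3277/0.0416667 → 7 → h; chars fh.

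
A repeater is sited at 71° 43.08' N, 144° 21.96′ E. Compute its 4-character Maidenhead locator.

QQ21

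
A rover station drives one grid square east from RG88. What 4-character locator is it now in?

RG98

Longitude square 8; +1 → 9.
The latitude characters are unchanged.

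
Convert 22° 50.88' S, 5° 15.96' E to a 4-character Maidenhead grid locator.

JG27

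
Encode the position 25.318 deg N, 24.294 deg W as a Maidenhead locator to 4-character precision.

Add 180° to longitude and 90° to latitude: 155.71, 115.32.
Field (20°×10°, letters A–R): 155.71/20 → 7 → H, 115.32/10 → 11 → L; chars HL.
Square (2°×1°, digits 0–9): 15.71/2 → 7, 5.32/1 → 5; chars 75.

HL75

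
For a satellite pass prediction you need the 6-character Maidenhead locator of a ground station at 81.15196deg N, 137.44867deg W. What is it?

Shift to the Maidenhead origin (180°W, 90°S): lon 42.5513, lat 171.1520.
Field: 42.5513/20 → 2 → C, 171.1520/10 → 17 → R; chars CR.
Square: 2.5513/2 → 1, 1.1520/1 → 1; chars 11.
Subsquare: 0.5513/0.0833333 → 6 → g, 0.1520/0.0416667 → 3 → d; chars gd.

CR11gd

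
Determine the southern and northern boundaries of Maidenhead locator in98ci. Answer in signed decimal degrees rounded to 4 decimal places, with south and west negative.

Field I=8, N=13: +8·20° lon, +13·10° lat → SW at lon -20°, lat 40°.
Square 9, 8: +9·2° lon, +8·1° lat → SW at lon -2°, lat 48°.
Subsquare c=2, i=8: +2·0.0833333° lon, +8·0.0416667° lat → SW at lon -1.83333°, lat 48.3333°.
Cell spans 0.0833333° lon × 0.0416667° lat.
south 48.3333, north 48.3750.

48.3333, 48.3750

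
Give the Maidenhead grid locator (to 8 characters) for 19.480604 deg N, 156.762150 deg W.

Add 180° to longitude and 90° to latitude: 23.23785, 109.48060.
Field: 23.23785/20 → 1 → B, 109.48060/10 → 10 → K; chars BK.
Square: 3.23785/2 → 1, 9.48060/1 → 9; chars 19.
Subsquare: 1.23785/0.0833333 → 14 → o, 0.48060/0.0416667 → 11 → l; chars ol.
Extended square: 0.07118/0.00833333 → 8, 0.02227/0.00416667 → 5; chars 85.

BK19ol85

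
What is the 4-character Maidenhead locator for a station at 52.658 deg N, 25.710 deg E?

KO22

Add 180° to longitude and 90° to latitude: 205.71, 142.66.
Field (20°×10°, letters A–R): 205.71/20 → 10 → K, 142.66/10 → 14 → O; chars KO.
Square (2°×1°, digits 0–9): 5.71/2 → 2, 2.66/1 → 2; chars 22.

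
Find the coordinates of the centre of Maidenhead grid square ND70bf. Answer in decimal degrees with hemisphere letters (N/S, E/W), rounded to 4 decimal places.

59.7708° S, 94.1250° E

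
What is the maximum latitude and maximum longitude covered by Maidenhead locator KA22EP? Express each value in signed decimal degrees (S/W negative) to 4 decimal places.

Field K=10, A=0: +10·20° lon, +0·10° lat → SW at lon 20°, lat -90°.
Square 2, 2: +2·2° lon, +2·1° lat → SW at lon 24°, lat -88°.
Subsquare e=4, p=15: +4·0.0833333° lon, +15·0.0416667° lat → SW at lon 24.3333°, lat -87.375°.
Cell spans 0.0833333° lon × 0.0416667° lat. NE corner is SW corner plus one full cell.
latitude -87.3333, longitude 24.4167.

-87.3333, 24.4167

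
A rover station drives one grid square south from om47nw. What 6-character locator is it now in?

OM47nv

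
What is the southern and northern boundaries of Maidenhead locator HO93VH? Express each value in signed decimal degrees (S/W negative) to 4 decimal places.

Field H=7, O=14: +7·20° lon, +14·10° lat → SW at lon -40°, lat 50°.
Square 9, 3: +9·2° lon, +3·1° lat → SW at lon -22°, lat 53°.
Subsquare v=21, h=7: +21·0.0833333° lon, +7·0.0416667° lat → SW at lon -20.25°, lat 53.2917°.
Cell spans 0.0833333° lon × 0.0416667° lat.
south 53.2917, north 53.3333.

53.2917, 53.3333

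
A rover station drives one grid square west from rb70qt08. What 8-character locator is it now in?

Longitude extended square 0; −1 → -1, wraps to 9, carry into subsquare.
Longitude subsquare q = 16; −1 → 15 = p.
The latitude characters are unchanged.

RB70pt98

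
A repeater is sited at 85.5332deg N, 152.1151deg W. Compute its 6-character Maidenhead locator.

BR35wm

Shift to the Maidenhead origin (180°W, 90°S): lon 27.8849, lat 175.5332.
Field: 27.8849/20 → 1 → B, 175.5332/10 → 17 → R; chars BR.
Square: 7.8849/2 → 3, 5.5332/1 → 5; chars 35.
Subsquare: 1.8849/0.0833333 → 22 → w, 0.5332/0.0416667 → 12 → m; chars wm.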